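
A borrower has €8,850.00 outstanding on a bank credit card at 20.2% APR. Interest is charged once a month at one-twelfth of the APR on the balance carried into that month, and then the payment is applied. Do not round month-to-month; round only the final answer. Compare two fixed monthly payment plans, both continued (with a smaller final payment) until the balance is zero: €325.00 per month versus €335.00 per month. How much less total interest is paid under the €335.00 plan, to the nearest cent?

€133.38

Monthly rate r = 20.2%/12 = 1.68333% = 0.0168333.
At €325.00/mo: n = ⌈−ln(1 − rB₀/P)/ln(1+r)⌉ = 37 payments (last €238.89); total interest = total paid − €8,850.00 = €3,088.89.
At €335.00/mo: 36 payments (last €80.51); total interest €2,955.51.
Interest saved = €3,088.89 − €2,955.51 = €133.38.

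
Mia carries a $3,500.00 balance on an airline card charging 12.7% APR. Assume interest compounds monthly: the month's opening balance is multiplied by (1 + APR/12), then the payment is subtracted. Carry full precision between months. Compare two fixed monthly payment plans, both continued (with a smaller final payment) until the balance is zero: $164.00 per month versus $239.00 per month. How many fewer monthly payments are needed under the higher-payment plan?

Monthly rate r = 12.7%/12 = 1.05833% = 0.0105833.
At $164.00/mo: n = ⌈−ln(1 − rB₀/P)/ln(1+r)⌉ = 25 payments (last $52.25); total interest = total paid − $3,500.00 = $488.25.
At $239.00/mo: 16 payments (last $238.06); total interest $323.06.
Payments saved = 25 − 16 = 9.

9 fewer payments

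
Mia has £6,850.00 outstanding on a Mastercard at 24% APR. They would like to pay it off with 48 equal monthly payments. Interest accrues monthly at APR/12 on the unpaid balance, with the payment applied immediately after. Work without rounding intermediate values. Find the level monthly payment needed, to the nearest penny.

£223.32

Monthly rate r = 24%/12 = 2% = 0.02.
Level-payment amortization: P = B₀·r / (1 − (1+r)^(−n)) = 6850.00·0.02 / (1 − 1.02^(−48)).
Denominator 1 − (1+r)^(−48) = 0.613462391.
P = 137 / 0.613462391 ≈ 223.32.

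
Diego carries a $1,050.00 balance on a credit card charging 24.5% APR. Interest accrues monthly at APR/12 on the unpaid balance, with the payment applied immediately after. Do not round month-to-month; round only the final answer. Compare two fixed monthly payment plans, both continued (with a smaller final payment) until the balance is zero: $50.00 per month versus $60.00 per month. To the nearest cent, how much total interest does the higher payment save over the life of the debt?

$72.90

Monthly rate r = 24.5%/12 = 2.04167% = 0.0204167.
At $50.00/mo: n = ⌈−ln(1 − rB₀/P)/ln(1+r)⌉ = 28 payments (last $35.31); total interest = total paid − $1,050.00 = $335.31.
At $60.00/mo: 22 payments (last $52.41); total interest $262.41.
Interest saved = $335.31 − $262.41 = $72.90.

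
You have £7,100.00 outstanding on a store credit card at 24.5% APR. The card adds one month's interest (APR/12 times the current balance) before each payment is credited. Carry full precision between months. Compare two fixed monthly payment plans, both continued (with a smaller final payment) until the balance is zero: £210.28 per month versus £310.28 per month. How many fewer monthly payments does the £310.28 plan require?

26 fewer payments

Monthly rate r = 24.5%/12 = 2.04167% = 0.0204167.
At £210.28/mo: n = ⌈−ln(1 − rB₀/P)/ln(1+r)⌉ = 58 payments (last £178.05); total interest = total paid − £7,100.00 = £5,064.01.
At £310.28/mo: 32 payments (last £47.07); total interest £2,565.75.
Payments saved = 58 − 32 = 26.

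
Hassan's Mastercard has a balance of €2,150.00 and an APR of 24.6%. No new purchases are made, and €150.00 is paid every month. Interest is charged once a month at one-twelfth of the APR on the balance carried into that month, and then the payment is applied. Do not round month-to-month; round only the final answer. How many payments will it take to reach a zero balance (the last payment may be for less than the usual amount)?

18 payments

Monthly rate r = 24.6%/12 = 2.05% = 0.0205.
Recurrence: B ← B·(1+r) − €150.00.
Month 1: interest €44.08; balance after payment €2,044.07.
Month 2: interest €41.90; balance after payment €1,935.98.
Closed form: n = −ln(1 − rB₀/P)/ln(1+r) = −ln(0.70617)/ln(1.0205) ≈ 17.144, so the balance reaches zero during payment 18.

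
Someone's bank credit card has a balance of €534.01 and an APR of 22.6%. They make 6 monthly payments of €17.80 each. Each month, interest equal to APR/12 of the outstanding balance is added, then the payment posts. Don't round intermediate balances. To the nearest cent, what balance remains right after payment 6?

Monthly rate r = 22.6%/12 = 1.88333% = 0.0188333.
Each month: B ← B·(1+r) − €17.80.
Month 1: interest €10.06; balance after payment €526.27.
Month 2: interest €9.91; balance after payment €518.38.
Month 3: interest €9.76; balance after payment €510.34.
Month 4: interest €9.61; balance after payment €502.15.
Month 5: interest €9.46; balance after payment €493.81.
Month 6: interest €9.30; balance after payment €485.31.

€485.31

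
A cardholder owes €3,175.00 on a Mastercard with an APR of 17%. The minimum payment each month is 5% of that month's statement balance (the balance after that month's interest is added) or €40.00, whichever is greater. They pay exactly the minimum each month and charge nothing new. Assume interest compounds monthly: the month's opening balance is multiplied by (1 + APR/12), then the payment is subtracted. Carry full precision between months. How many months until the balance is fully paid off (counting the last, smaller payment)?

61 months

Monthly rate r = 17%/12 = 1.41667% = 0.0141667.
While 5% of the post-interest balance exceeds €40.00, each month B ← (B·(1+r))·(1 − 0.05), i.e. B shrinks by the factor (1+r)·0.95 = 0.96346.
This holds for months 1–38. Entering month 39 the balance is €771.61; 5% of the post-interest balance is now below €40.00, so the flat €40.00 minimum applies from here.
From month 39 a fixed €40.00 at rate r clears €771.61 in 23 more payments. Total: 38 + 23 = 61 months.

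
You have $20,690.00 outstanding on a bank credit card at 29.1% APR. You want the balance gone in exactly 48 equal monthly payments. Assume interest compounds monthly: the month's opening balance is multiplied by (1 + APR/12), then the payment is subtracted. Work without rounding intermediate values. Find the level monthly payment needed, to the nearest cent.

Monthly rate r = 29.1%/12 = 2.425% = 0.02425.
Level-payment amortization: P = B₀·r / (1 − (1+r)^(−n)) = 20690.00·0.02425 / (1 − 1.02425^(−48)).
Denominator 1 − (1+r)^(−48) = 0.683398248.
P = 501.733 / 0.683398248 ≈ 734.17.

$734.17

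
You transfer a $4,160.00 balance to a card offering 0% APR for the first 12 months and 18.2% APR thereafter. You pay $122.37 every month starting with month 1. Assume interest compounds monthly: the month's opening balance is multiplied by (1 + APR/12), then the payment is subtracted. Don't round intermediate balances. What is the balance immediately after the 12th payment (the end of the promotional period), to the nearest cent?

$2,691.56

Promo months 1–12 at r₀ = 0%/12 = 0; months 13+ at r₁ = 18.2%/12 = 0.0151667.
After month 12 (no interest yet): B = $4,160.00 − 12·$122.37 = $2,691.56.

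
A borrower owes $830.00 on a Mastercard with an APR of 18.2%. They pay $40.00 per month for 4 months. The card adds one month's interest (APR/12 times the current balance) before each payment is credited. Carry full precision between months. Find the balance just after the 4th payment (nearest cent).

Monthly rate r = 18.2%/12 = 1.51667% = 0.0151667.
Each month: B ← B·(1+r) − $40.00.
Month 1: interest $12.59; balance after payment $802.59.
Month 2: interest $12.17; balance after payment $774.76.
Month 3: interest $11.75; balance after payment $746.51.
Month 4: interest $11.32; balance after payment $717.83.

$717.83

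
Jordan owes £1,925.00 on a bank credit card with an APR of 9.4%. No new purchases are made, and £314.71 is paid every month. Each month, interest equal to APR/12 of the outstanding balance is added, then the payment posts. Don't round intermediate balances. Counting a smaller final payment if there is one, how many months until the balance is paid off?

7 months

Monthly rate r = 9.4%/12 = 0.783333% = 0.00783333.
Recurrence: B ← B·(1+r) − £314.71.
Month 1: interest £15.08; balance after payment £1,625.37.
Month 2: interest £12.73; balance after payment £1,323.39.
Closed form: n = −ln(1 − rB₀/P)/ln(1+r) = −ln(0.95209)/ln(1.00783) ≈ 6.293, so the balance reaches zero during payment 7.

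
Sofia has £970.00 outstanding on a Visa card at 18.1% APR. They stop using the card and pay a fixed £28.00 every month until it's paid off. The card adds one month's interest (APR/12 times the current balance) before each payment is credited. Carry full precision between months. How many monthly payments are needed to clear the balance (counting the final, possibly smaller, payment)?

50 payments

Monthly rate r = 18.1%/12 = 1.50833% = 0.0150833.
Recurrence: B ← B·(1+r) − £28.00.
Month 1: interest £14.63; balance after payment £956.63.
Month 2: interest £14.43; balance after payment £943.06.
Closed form: n = −ln(1 − rB₀/P)/ln(1+r) = −ln(0.47747)/ln(1.01508) ≈ 49.380, so the balance reaches zero during payment 50.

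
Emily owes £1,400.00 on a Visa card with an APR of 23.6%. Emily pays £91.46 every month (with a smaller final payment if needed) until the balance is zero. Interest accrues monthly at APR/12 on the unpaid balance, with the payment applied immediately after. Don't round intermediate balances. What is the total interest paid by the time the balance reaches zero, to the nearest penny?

Monthly rate r = 23.6%/12 = 1.96667% = 0.0196667.
Payoff takes n = ⌈−ln(1 − rB₀/P)/ln(1+r)⌉ = ⌈18.390⌉ = 19 payments; the last is £35.91.
Total paid = 18·£91.46 + £35.91 = £1,682.19.
Total interest = total paid − principal = £1,682.19 − £1,400.00 = £282.19.

£282.19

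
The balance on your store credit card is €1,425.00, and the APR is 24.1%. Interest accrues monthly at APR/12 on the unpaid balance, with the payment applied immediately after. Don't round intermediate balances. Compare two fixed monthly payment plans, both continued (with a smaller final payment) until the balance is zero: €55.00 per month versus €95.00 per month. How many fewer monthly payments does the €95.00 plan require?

Monthly rate r = 24.1%/12 = 2.00833% = 0.0200833.
At €55.00/mo: n = ⌈−ln(1 − rB₀/P)/ln(1+r)⌉ = 37 payments (last €52.15); total interest = total paid − €1,425.00 = €607.15.
At €95.00/mo: 19 payments (last €2.63); total interest €287.63.
Payments saved = 37 − 19 = 18.

18 fewer payments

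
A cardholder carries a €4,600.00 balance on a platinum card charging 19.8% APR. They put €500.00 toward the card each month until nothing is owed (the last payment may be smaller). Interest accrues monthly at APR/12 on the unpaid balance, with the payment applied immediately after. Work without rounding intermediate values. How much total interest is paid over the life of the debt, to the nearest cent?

€430.33

Monthly rate r = 19.8%/12 = 1.65% = 0.0165.
Payoff takes n = ⌈−ln(1 − rB₀/P)/ln(1+r)⌉ = ⌈10.060⌉ = 11 payments; the last is €30.33.
Total paid = 10·€500.00 + €30.33 = €5,030.33.
Total interest = total paid − principal = €5,030.33 − €4,600.00 = €430.33.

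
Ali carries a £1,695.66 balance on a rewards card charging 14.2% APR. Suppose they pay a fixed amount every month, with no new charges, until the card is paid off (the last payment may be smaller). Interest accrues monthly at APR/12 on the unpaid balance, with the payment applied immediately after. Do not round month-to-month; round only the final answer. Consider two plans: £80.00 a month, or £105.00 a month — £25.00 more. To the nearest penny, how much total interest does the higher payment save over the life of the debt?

£70.95

Monthly rate r = 14.2%/12 = 1.18333% = 0.0118333.
At £80.00/mo: n = ⌈−ln(1 − rB₀/P)/ln(1+r)⌉ = 25 payments (last £43.90); total interest = total paid − £1,695.66 = £268.24.
At £105.00/mo: 19 payments (last £2.95); total interest £197.29.
Interest saved = £268.24 − £197.29 = £70.95.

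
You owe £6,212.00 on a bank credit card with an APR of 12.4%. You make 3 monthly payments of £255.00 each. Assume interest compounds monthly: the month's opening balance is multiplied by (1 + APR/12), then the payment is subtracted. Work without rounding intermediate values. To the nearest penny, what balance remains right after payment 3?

Monthly rate r = 12.4%/12 = 1.03333% = 0.0103333.
Each month: B ← B·(1+r) − £255.00.
Month 1: interest £64.19; balance after payment £6,021.19.
Month 2: interest £62.22; balance after payment £5,828.41.
Month 3: interest £60.23; balance after payment £5,633.64.

£5,633.64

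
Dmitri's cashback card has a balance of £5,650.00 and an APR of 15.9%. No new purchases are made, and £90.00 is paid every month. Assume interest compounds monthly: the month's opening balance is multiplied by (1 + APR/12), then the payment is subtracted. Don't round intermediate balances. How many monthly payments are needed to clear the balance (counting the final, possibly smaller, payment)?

136 months

Monthly rate r = 15.9%/12 = 1.325% = 0.01325.
Recurrence: B ← B·(1+r) − £90.00.
Month 1: interest £74.86; balance after payment £5,634.86.
Month 2: interest £74.66; balance after payment £5,619.52.
Closed form: n = −ln(1 − rB₀/P)/ln(1+r) = −ln(0.16819)/ln(1.01325) ≈ 135.428, so the balance reaches zero during payment 136.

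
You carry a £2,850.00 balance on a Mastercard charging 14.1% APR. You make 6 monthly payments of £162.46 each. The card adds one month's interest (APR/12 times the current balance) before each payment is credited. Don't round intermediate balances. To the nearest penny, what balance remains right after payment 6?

Monthly rate r = 14.1%/12 = 1.175% = 0.01175.
Each month: B ← B·(1+r) − £162.46.
Month 1: interest £33.49; balance after payment £2,721.03.
Month 2: interest £31.97; balance after payment £2,590.54.
Month 3: interest £30.44; balance after payment £2,458.52.
Month 4: interest £28.89; balance after payment £2,324.95.
Month 5: interest £27.32; balance after payment £2,189.80.
Month 6: interest £25.73; balance after payment £2,053.07.

£2,053.07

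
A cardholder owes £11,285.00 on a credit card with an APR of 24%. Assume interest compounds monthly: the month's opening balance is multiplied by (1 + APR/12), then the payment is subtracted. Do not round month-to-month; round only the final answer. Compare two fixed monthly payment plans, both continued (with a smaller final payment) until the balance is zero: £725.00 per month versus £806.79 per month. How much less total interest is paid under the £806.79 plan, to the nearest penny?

Monthly rate r = 24%/12 = 2% = 0.02.
At £725.00/mo: n = ⌈−ln(1 − rB₀/P)/ln(1+r)⌉ = 19 payments (last £605.71); total interest = total paid − £11,285.00 = £2,370.71.
At £806.79/mo: 17 payments (last £462.98); total interest £2,086.62.
Interest saved = £2,370.71 − £2,086.62 = £284.09.

£284.09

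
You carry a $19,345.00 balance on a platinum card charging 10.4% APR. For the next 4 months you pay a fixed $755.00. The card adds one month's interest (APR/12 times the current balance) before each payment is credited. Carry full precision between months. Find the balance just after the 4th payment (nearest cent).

$16,964.91

Monthly rate r = 10.4%/12 = 0.866667% = 0.00866667.
Each month: B ← B·(1+r) − $755.00.
Month 1: interest $167.66; balance after payment $18,757.66.
Month 2: interest $162.57; balance after payment $18,165.22.
Month 3: interest $157.43; balance after payment $17,567.65.
Month 4: interest $152.25; balance after payment $16,964.91.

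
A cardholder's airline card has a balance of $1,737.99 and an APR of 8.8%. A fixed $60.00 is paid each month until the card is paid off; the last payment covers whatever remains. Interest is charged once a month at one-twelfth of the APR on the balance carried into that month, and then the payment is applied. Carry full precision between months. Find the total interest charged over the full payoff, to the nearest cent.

$222.96

Monthly rate r = 8.8%/12 = 0.733333% = 0.00733333.
Payoff takes n = ⌈−ln(1 − rB₀/P)/ln(1+r)⌉ = ⌈32.682⌉ = 33 payments; the last is $40.95.
Total paid = 32·$60.00 + $40.95 = $1,960.95.
Total interest = total paid − principal = $1,960.95 − $1,737.99 = $222.96.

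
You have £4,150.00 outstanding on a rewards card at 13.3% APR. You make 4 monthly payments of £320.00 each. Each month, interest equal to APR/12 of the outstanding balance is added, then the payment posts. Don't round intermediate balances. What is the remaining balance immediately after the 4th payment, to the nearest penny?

£3,035.63

Monthly rate r = 13.3%/12 = 1.10833% = 0.0110833.
Each month: B ← B·(1+r) − £320.00.
Month 1: interest £46.00; balance after payment £3,876.00.
Month 2: interest £42.96; balance after payment £3,598.95.
Month 3: interest £39.89; balance after payment £3,318.84.
Month 4: interest £36.78; balance after payment £3,035.63.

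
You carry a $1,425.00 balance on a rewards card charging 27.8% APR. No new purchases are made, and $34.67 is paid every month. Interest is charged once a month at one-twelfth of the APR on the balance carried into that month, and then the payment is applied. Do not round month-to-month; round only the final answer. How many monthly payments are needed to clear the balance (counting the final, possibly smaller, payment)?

Monthly rate r = 27.8%/12 = 2.31667% = 0.0231667.
Recurrence: B ← B·(1+r) − $34.67.
Month 1: interest $33.01; balance after payment $1,423.34.
Month 2: interest $32.97; balance after payment $1,421.65.
Closed form: n = −ln(1 − rB₀/P)/ln(1+r) = −ln(0.047808)/ln(1.02317) ≈ 132.762, so the balance reaches zero during payment 133.

133 months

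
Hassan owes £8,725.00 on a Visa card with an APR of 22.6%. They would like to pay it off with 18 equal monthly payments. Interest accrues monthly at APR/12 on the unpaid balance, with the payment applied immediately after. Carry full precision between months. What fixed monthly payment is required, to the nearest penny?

£576.02

Monthly rate r = 22.6%/12 = 1.88333% = 0.0188333.
Level-payment amortization: P = B₀·r / (1 − (1+r)^(−n)) = 8725.00·0.0188333 / (1 − 1.01883^(−18)).
Denominator 1 − (1+r)^(−18) = 0.285267743.
P = 164.321 / 0.285267743 ≈ 576.02.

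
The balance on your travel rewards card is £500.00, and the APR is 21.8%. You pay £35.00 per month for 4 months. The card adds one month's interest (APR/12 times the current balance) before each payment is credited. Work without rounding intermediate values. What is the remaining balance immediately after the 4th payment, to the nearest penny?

£393.47

Monthly rate r = 21.8%/12 = 1.81667% = 0.0181667.
Each month: B ← B·(1+r) − £35.00.
Month 1: interest £9.08; balance after payment £474.08.
Month 2: interest £8.61; balance after payment £447.70.
Month 3: interest £8.13; balance after payment £420.83.
Month 4: interest £7.65; balance after payment £393.47.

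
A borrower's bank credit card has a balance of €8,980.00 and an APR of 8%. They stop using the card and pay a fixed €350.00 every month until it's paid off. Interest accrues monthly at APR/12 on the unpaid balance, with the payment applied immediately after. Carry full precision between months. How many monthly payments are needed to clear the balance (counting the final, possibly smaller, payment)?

Monthly rate r = 8%/12 = 0.666667% = 0.00666667.
Recurrence: B ← B·(1+r) − €350.00.
Month 1: interest €59.87; balance after payment €8,689.87.
Month 2: interest €57.93; balance after payment €8,397.80.
Closed form: n = −ln(1 − rB₀/P)/ln(1+r) = −ln(0.82895)/ln(1.00667) ≈ 28.233, so the balance reaches zero during payment 29.

29 payments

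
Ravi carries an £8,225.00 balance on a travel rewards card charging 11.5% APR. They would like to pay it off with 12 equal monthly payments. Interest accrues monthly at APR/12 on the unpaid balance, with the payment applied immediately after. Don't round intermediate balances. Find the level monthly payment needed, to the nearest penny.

Monthly rate r = 11.5%/12 = 0.958333% = 0.00958333.
Level-payment amortization: P = B₀·r / (1 − (1+r)^(−n)) = 8225.00·0.00958333 / (1 − 1.00958^(−12)).
Denominator 1 − (1+r)^(−12) = 0.108145658.
P = 78.8229 / 0.108145658 ≈ 728.86.

£728.86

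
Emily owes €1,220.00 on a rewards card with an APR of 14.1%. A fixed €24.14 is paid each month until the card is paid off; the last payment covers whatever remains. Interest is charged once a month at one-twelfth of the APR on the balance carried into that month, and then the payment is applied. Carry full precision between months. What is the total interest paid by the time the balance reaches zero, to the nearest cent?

Monthly rate r = 14.1%/12 = 1.175% = 0.01175.
Payoff takes n = ⌈−ln(1 − rB₀/P)/ln(1+r)⌉ = ⌈77.129⌉ = 78 payments; the last is €3.12.
Total paid = 77·€24.14 + €3.12 = €1,861.90.
Total interest = total paid − principal = €1,861.90 − €1,220.00 = €641.90.

€641.90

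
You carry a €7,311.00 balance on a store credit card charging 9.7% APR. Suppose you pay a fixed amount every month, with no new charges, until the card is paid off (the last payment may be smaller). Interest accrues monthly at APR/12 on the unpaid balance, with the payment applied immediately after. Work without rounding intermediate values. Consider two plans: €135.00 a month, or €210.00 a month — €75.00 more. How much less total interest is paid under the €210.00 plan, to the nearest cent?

Monthly rate r = 9.7%/12 = 0.808333% = 0.00808333.
At €135.00/mo: n = ⌈−ln(1 − rB₀/P)/ln(1+r)⌉ = 72 payments (last €70.77); total interest = total paid − €7,311.00 = €2,344.77.
At €210.00/mo: 42 payments (last €10.15); total interest €1,309.15.
Interest saved = €2,344.77 − €1,309.15 = €1,035.62.

€1,035.62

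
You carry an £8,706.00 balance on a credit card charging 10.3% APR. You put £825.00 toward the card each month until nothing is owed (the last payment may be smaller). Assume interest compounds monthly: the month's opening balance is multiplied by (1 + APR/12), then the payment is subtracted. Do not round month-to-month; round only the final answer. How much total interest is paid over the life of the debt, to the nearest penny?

£459.29

Monthly rate r = 10.3%/12 = 0.858333% = 0.00858333.
Payoff takes n = ⌈−ln(1 − rB₀/P)/ln(1+r)⌉ = ⌈11.109⌉ = 12 payments; the last is £90.29.
Total paid = 11·£825.00 + £90.29 = £9,165.29.
Total interest = total paid − principal = £9,165.29 − £8,706.00 = £459.29.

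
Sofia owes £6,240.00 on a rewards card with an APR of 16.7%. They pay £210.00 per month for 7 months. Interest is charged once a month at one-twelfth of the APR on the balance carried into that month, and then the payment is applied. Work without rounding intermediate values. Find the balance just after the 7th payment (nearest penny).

£5,341.04

Monthly rate r = 16.7%/12 = 1.39167% = 0.0139167.
Each month: B ← B·(1+r) − £210.00.
Month 1: interest £86.84; balance after payment £6,116.84.
Month 2: interest £85.13; balance after payment £5,991.97.
Month 3: interest £83.39; balance after payment £5,865.35.
Month 4: interest £81.63; balance after payment £5,736.98.
Month 5: interest £79.84; balance after payment £5,606.82.
Month 6: interest £78.03; balance after payment £5,474.85.
Month 7: interest £76.19; balance after payment £5,341.04.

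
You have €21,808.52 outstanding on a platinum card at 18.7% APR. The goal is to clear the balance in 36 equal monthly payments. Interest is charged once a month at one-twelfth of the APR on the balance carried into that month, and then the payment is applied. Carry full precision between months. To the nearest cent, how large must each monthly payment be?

€796.11

Monthly rate r = 18.7%/12 = 1.55833% = 0.0155833.
Level-payment amortization: P = B₀·r / (1 − (1+r)^(−n)) = 21808.52·0.0155833 / (1 − 1.01558^(−36)).
Denominator 1 − (1+r)^(−36) = 0.426887795.
P = 339.849 / 0.426887795 ≈ 796.11.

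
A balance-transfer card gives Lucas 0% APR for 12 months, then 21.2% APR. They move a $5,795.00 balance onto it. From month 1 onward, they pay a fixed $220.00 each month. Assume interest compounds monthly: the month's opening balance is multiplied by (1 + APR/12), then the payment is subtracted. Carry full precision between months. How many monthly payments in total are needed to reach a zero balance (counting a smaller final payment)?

29 payments

Promo months 1–12 at r₀ = 0%/12 = 0; months 13+ at r₁ = 21.2%/12 = 0.0176667.
After month 12 (no interest yet): B = $5,795.00 − 12·$220.00 = $3,155.00.
Then at r₁ with $220.00/mo: n₂ = −ln(1 − r₁·B/P)/ln(1+r₁) ≈ 16.68 → 17 more payments.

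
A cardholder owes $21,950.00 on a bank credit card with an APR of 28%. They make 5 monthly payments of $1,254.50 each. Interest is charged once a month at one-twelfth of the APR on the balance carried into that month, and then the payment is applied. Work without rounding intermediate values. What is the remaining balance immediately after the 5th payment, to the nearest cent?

$18,061.03

Monthly rate r = 28%/12 = 2.33333% = 0.0233333.
Each month: B ← B·(1+r) − $1,254.50.
Month 1: interest $512.17; balance after payment $21,207.67.
Month 2: interest $494.85; balance after payment $20,448.01.
Month 3: interest $477.12; balance after payment $19,670.63.
Month 4: interest $458.98; balance after payment $18,875.11.
Month 5: interest $440.42; balance after payment $18,061.03.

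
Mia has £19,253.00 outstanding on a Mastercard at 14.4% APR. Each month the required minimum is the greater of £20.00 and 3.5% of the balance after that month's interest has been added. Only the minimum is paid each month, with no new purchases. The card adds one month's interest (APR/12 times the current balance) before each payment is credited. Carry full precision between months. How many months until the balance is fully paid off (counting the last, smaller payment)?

Monthly rate r = 14.4%/12 = 1.2% = 0.012.
While 3.5% of the post-interest balance exceeds £20.00, each month B ← (B·(1+r))·(1 − 0.035), i.e. B shrinks by the factor (1+r)·0.965 = 0.97658.
This holds for months 1–149. Entering month 150 the balance is £563.59; 3.5% of the post-interest balance is now below £20.00, so the flat £20.00 minimum applies from here.
From month 150 a fixed £20.00 at rate r clears £563.59 in 35 more payments. Total: 149 + 35 = 184 months.

184 months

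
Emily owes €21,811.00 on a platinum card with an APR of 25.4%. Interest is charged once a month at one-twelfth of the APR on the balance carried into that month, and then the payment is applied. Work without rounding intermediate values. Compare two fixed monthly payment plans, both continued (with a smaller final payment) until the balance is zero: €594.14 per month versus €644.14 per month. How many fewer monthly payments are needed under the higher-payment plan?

11 fewer payments

Monthly rate r = 25.4%/12 = 2.11667% = 0.0211667.
At €594.14/mo: n = ⌈−ln(1 − rB₀/P)/ln(1+r)⌉ = 72 payments (last €386.64); total interest = total paid − €21,811.00 = €20,759.58.
At €644.14/mo: 61 payments (last €141.49); total interest €16,978.89.
Payments saved = 72 − 61 = 11.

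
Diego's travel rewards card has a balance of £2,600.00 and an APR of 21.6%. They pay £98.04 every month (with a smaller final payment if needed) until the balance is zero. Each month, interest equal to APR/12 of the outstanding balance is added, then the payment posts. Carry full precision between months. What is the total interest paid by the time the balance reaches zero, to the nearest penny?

Monthly rate r = 21.6%/12 = 1.8% = 0.018.
Payoff takes n = ⌈−ln(1 − rB₀/P)/ln(1+r)⌉ = ⌈36.371⌉ = 37 payments; the last is £36.57.
Total paid = 36·£98.04 + £36.57 = £3,566.01.
Total interest = total paid − principal = £3,566.01 − £2,600.00 = £966.01.

£966.01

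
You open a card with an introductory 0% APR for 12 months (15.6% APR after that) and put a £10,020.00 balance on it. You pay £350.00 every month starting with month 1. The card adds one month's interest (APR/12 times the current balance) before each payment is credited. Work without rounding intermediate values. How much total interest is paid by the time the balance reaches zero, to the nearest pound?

£780

Promo months 1–12 at r₀ = 0%/12 = 0; months 13+ at r₁ = 15.6%/12 = 0.013.
After month 12 (no interest yet): B = £10,020.00 − 12·£350.00 = £5,820.00.
Then at r₁ with £350.00/mo: n₂ = −ln(1 − r₁·B/P)/ln(1+r₁) ≈ 18.86 → 19 more payments.
Total paid = 30·£350.00 + £300.33 = £10,800.33; interest = £10,800.33 − £10,020.00 = £780.33.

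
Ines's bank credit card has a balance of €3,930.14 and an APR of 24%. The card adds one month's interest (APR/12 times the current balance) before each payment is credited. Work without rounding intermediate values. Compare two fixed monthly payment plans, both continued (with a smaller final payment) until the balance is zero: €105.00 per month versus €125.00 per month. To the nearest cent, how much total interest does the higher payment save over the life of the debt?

Monthly rate r = 24%/12 = 2% = 0.02.
At €105.00/mo: n = ⌈−ln(1 − rB₀/P)/ln(1+r)⌉ = 70 payments (last €76.14); total interest = total paid − €3,930.14 = €3,391.00.
At €125.00/mo: 51 payments (last €6.01); total interest €2,325.87.
Interest saved = €3,391.00 − €2,325.87 = €1,065.13.

€1,065.13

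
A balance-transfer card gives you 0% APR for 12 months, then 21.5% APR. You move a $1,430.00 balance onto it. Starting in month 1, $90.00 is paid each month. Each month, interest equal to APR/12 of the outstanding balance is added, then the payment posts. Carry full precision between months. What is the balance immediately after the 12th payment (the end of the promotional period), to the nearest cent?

$350.00

Promo months 1–12 at r₀ = 0%/12 = 0; months 13+ at r₁ = 21.5%/12 = 0.0179167.
After month 12 (no interest yet): B = $1,430.00 − 12·$90.00 = $350.00.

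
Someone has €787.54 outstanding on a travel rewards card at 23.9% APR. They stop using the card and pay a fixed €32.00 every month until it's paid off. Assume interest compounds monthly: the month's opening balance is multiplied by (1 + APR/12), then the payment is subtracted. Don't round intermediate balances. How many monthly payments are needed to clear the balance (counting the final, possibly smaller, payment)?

Monthly rate r = 23.9%/12 = 1.99167% = 0.0199167.
Recurrence: B ← B·(1+r) − €32.00.
Month 1: interest €15.69; balance after payment €771.23.
Month 2: interest €15.36; balance after payment €754.59.
Closed form: n = −ln(1 − rB₀/P)/ln(1+r) = −ln(0.50984)/ln(1.01992) ≈ 34.160, so the balance reaches zero during payment 35.

35 payments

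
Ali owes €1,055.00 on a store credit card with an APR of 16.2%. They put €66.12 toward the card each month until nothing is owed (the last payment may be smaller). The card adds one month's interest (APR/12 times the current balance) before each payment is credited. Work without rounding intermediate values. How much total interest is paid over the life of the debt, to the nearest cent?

Monthly rate r = 16.2%/12 = 1.35% = 0.0135.
Payoff takes n = ⌈−ln(1 − rB₀/P)/ln(1+r)⌉ = ⌈18.090⌉ = 19 payments; the last is €6.01.
Total paid = 18·€66.12 + €6.01 = €1,196.17.
Total interest = total paid − principal = €1,196.17 − €1,055.00 = €141.17.

€141.17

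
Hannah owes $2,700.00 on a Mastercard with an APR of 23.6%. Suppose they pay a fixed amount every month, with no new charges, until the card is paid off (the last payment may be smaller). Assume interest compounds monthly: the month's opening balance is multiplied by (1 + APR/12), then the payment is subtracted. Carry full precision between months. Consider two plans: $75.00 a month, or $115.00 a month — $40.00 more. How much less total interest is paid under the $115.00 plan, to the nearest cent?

Monthly rate r = 23.6%/12 = 1.96667% = 0.0196667.
At $75.00/mo: n = ⌈−ln(1 − rB₀/P)/ln(1+r)⌉ = 64 payments (last $15.63); total interest = total paid − $2,700.00 = $2,040.63.
At $115.00/mo: 32 payments (last $92.66); total interest $957.66.
Interest saved = $2,040.63 − $957.66 = $1,082.97.

$1,082.97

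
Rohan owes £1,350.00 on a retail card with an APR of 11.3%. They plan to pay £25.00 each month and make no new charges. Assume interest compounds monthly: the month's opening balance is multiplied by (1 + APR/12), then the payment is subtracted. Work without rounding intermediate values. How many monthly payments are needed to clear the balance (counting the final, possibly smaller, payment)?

Monthly rate r = 11.3%/12 = 0.941667% = 0.00941667.
Recurrence: B ← B·(1+r) − £25.00.
Month 1: interest £12.71; balance after payment £1,337.71.
Month 2: interest £12.60; balance after payment £1,325.31.
Closed form: n = −ln(1 − rB₀/P)/ln(1+r) = −ln(0.4915)/ln(1.00942) ≈ 75.784, so the balance reaches zero during payment 76.

76 payments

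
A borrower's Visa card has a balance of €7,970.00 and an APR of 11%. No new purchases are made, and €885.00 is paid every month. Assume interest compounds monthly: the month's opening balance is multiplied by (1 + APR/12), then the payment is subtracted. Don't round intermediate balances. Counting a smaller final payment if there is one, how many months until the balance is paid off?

Monthly rate r = 11%/12 = 0.916667% = 0.00916667.
Recurrence: B ← B·(1+r) − €885.00.
Month 1: interest €73.06; balance after payment €7,158.06.
Month 2: interest €65.62; balance after payment €6,338.67.
Closed form: n = −ln(1 − rB₀/P)/ln(1+r) = −ln(0.91745)/ln(1.00917) ≈ 9.442, so the balance reaches zero during payment 10.

10 payments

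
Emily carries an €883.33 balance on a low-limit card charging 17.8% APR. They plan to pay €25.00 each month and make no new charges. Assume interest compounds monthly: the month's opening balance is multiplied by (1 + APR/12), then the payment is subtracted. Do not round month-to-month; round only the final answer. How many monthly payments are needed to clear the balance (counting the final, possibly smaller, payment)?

Monthly rate r = 17.8%/12 = 1.48333% = 0.0148333.
Recurrence: B ← B·(1+r) − €25.00.
Month 1: interest €13.10; balance after payment €871.43.
Month 2: interest €12.93; balance after payment €859.36.
Closed form: n = −ln(1 − rB₀/P)/ln(1+r) = −ln(0.47589)/ln(1.01483) ≈ 50.431, so the balance reaches zero during payment 51.

51 months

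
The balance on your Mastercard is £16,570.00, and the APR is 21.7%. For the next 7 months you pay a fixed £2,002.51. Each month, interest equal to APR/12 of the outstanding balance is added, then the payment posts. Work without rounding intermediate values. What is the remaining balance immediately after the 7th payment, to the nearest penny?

£3,983.41

Monthly rate r = 21.7%/12 = 1.80833% = 0.0180833.
Each month: B ← B·(1+r) − £2,002.51.
Month 1: interest £299.64; balance after payment £14,867.13.
Month 2: interest £268.85; balance after payment £13,133.47.
Month 3: interest £237.50; balance after payment £11,368.45.
Month 4: interest £205.58; balance after payment £9,571.52.
Month 5: interest £173.09; balance after payment £7,742.10.
Month 6: interest £140.00; balance after payment £5,879.59.
Month 7: interest £106.32; balance after payment £3,983.41.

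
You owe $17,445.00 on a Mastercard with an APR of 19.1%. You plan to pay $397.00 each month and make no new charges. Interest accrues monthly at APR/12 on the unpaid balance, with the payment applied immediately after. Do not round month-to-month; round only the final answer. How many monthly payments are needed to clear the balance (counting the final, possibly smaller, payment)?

Monthly rate r = 19.1%/12 = 1.59167% = 0.0159167.
Recurrence: B ← B·(1+r) − $397.00.
Month 1: interest $277.67; balance after payment $17,325.67.
Month 2: interest $275.77; balance after payment $17,204.43.
Closed form: n = −ln(1 − rB₀/P)/ln(1+r) = −ln(0.30059)/ln(1.01592) ≈ 76.119, so the balance reaches zero during payment 77.

77 payments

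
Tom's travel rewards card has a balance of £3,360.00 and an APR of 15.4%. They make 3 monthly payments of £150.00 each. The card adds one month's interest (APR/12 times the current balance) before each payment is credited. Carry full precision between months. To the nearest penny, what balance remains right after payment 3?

Monthly rate r = 15.4%/12 = 1.28333% = 0.0128333.
Each month: B ← B·(1+r) − £150.00.
Month 1: interest £43.12; balance after payment £3,253.12.
Month 2: interest £41.75; balance after payment £3,144.87.
Month 3: interest £40.36; balance after payment £3,035.23.

£3,035.23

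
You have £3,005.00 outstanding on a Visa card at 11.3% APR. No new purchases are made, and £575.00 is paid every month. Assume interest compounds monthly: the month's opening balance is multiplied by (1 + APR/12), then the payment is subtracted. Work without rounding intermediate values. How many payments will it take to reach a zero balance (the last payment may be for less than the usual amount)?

Monthly rate r = 11.3%/12 = 0.941667% = 0.00941667.
Recurrence: B ← B·(1+r) − £575.00.
Month 1: interest £28.30; balance after payment £2,458.30.
Month 2: interest £23.15; balance after payment £1,906.45.
Month 3: interest £17.95; balance after payment £1,349.40.
Month 4: interest £12.71; balance after payment £787.11.
Month 5: interest £7.41; balance after payment £219.52.
Month 6: interest £2.07; balance after payment £0.00.

6 months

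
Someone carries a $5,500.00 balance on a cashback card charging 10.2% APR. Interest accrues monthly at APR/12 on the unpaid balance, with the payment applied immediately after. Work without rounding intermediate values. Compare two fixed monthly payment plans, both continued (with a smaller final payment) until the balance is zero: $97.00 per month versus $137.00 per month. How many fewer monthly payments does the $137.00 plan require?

Monthly rate r = 10.2%/12 = 0.85% = 0.0085.
At $97.00/mo: n = ⌈−ln(1 − rB₀/P)/ln(1+r)⌉ = 78 payments (last $68.46); total interest = total paid − $5,500.00 = $2,037.46.
At $137.00/mo: 50 payments (last $43.14); total interest $1,256.14.
Payments saved = 78 − 50 = 28.

28 fewer payments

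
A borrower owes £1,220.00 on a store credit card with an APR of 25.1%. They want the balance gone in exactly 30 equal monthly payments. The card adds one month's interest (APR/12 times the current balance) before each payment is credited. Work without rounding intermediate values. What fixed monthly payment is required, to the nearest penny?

£55.16

Monthly rate r = 25.1%/12 = 2.09167% = 0.0209167.
Level-payment amortization: P = B₀·r / (1 − (1+r)^(−n)) = 1220.00·0.0209167 / (1 − 1.02092^(−30)).
Denominator 1 − (1+r)^(−30) = 0.462608014.
P = 25.5183 / 0.462608014 ≈ 55.16.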